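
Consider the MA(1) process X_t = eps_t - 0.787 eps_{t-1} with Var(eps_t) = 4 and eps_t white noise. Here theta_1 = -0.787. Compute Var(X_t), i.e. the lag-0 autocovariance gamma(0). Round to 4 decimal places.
\gamma(0) = 6.4775

For an MA(q) process X_t = eps_t + sum_i theta_i eps_{t-i} with
Var(eps_t) = sigma^2, the variance is
  gamma(0) = sigma^2 * (1 + sum_i theta_i^2).
  sum_i theta_i^2 = (-0.787)^2 = 0.619369.
  gamma(0) = 4 * (1 + 0.619369) = 4 * 1.619369 = 6.477476, which rounds to 6.4775.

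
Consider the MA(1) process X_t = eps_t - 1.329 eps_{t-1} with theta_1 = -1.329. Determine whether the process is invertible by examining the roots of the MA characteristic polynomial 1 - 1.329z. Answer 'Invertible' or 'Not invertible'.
\text{Not invertible}

The MA(q) characteristic polynomial is P(z) = 1 - 1.329z.
Invertibility requires all roots to lie outside the unit circle, i.e. |z| > 1 for every root.
This is linear in z: 1 + (-1.329) z = 0  =>  z = -1/(-1.329) = 0.752445,  |z| = 0.752445.
Moduli of all roots: 0.7524.
All moduli strictly greater than 1? No.
Verdict: Not invertible.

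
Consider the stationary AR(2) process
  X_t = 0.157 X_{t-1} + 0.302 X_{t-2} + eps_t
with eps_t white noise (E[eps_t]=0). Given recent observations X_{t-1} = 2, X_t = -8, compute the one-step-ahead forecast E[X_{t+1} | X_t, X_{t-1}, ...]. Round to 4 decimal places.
E[X_{t+1} \mid \mathcal F_t] = -0.6520

For an AR(p) model X_t = c + sum_i phi_i X_{t-i} + eps_t, the
one-step-ahead conditional mean is
  E[X_{t+1} | X_t, ...] = c + sum_i phi_i X_{t+1-i}.
Substitute known values:
  E[X_{t+1} | ...] = (0.157) * (-8) + (0.302) * (2)
                   = -0.6520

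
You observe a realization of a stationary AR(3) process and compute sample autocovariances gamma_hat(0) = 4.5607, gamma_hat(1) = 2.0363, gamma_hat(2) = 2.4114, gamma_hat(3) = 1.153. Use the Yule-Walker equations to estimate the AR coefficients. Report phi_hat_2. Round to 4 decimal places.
\hat\phi_{2} = 0.4390

The Yule-Walker equations for an AR(p) process read, in matrix form,
  Gamma_p phi = r_p,   with   (Gamma_p)_{ij} = gamma(|i - j|),
                       (r_p)_i = gamma(i),   i,j = 1..p.
Substitute the sample gammas (Toeplitz matrix and right-hand side of size 3):
  Gamma_p = [[4.5607, 2.0363, 2.4114], [2.0363, 4.5607, 2.0363], [2.4114, 2.0363, 4.5607]]
  r_p     = [2.0363, 2.4114, 1.153]
Written out (R1..R3):
  (R1) 4.5607 phi_1 + 2.0363 phi_2 + 2.4114 phi_3 = 2.0363
  (R2) 2.0363 phi_1 + 4.5607 phi_2 + 2.0363 phi_3 = 2.4114
  (R3) 2.4114 phi_1 + 2.0363 phi_2 + 4.5607 phi_3 = 1.153
Gaussian elimination:
  R2 <- R2 - (2.0363/4.5607) R1 = R2 - (0.446488) R1:  3.651516 phi_2 + 0.959638 phi_3 = 1.502216
  R3 <- R3 - (2.4114/4.5607) R1 = R3 - (0.528735) R1:  0.959638 phi_2 + 3.285709 phi_3 = 0.076338
  R3 <- R3 - (0.959638/3.651516) R2 = R3 - (0.262805) R2:  3.033511 phi_3 = -0.318453
Back-substitution:
  phi_hat_3 = -0.318453 / 3.033511 = -0.104978
  phi_hat_2 = (1.502216 - (0.959638)(-0.104978)) / 3.651516 = 0.438984
  phi_hat_1 = (2.0363 - (2.0363)(0.438984) - (2.4114)(-0.104978)) / 4.5607 = 0.305993
So phi_hat = [0.3060, 0.4390, -0.1050].
Therefore phi_hat_2 = 0.4390.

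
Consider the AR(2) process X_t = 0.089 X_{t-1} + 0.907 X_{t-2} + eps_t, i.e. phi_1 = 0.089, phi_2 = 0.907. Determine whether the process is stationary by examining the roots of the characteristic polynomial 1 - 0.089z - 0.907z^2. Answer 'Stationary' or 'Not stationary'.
\text{Stationary}

The AR(p) characteristic polynomial is P(z) = 1 - 0.089z - 0.907z^2.
Stationarity requires all roots to lie outside the unit circle, i.e. |z| > 1 for every root.
Set 1 + (-0.089) z + (-0.907) z^2 = 0, i.e. a z^2 + b z + c = 0 with a = -0.907, b = -0.089, c = 1.
Discriminant D = b^2 - 4ac = (-0.089)^2 - 4*(-0.907)*1 = 0.007921 - (-3.628) = 3.635921.
D >= 0, so the roots are real: z = (-b +/- sqrt(D)) / (2a) = (0.089 +/- 1.906809) / (-1.814).
  z_1 = (0.089 + 1.906809) / (-1.814) = -1.1002,   |z_1| = 1.1002.
  z_2 = (0.089 - 1.906809) / (-1.814) = 1.0021,   |z_2| = 1.0021.
Moduli of all roots: 1.1002, 1.0021.
All moduli strictly greater than 1? Yes.
Verdict: Stationary.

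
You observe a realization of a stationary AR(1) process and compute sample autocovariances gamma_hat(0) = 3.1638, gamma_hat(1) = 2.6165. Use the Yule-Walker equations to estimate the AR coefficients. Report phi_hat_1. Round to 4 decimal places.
\hat\phi_{1} = 0.8270

The Yule-Walker equations for an AR(p) process read, in matrix form,
  Gamma_p phi = r_p,   with   (Gamma_p)_{ij} = gamma(|i - j|),
                       (r_p)_i = gamma(i),   i,j = 1..p.
Substitute the sample gammas (Toeplitz matrix and right-hand side of size 1):
  Gamma_p = [[3.1638]]
  r_p     = [2.6165]
With p = 1 this is the single equation gamma(0) phi_1 = gamma(1):
  phi_hat_1 = gamma(1) / gamma(0) = 2.6165 / 3.1638 = 0.8270.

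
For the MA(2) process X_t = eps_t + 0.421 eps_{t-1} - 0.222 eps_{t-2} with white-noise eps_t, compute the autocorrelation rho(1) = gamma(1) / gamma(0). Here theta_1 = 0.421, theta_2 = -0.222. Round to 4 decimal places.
\rho(1) = 0.2670

For an MA(q) process with theta_0 = 1, the autocovariance is
  gamma(k) = sigma^2 * sum_{i=0..q-k} theta_i * theta_{i+k},
and rho(k) = gamma(k) / gamma(0). Sigma^2 cancels.
  numerator   = (1)*(0.421) + (0.421)*(-0.222) = 0.327538.
  denominator = (1)^2 + (0.421)^2 + (-0.222)^2 = 1.226525.
  rho(1) = 0.327538 / 1.226525 = 0.2670.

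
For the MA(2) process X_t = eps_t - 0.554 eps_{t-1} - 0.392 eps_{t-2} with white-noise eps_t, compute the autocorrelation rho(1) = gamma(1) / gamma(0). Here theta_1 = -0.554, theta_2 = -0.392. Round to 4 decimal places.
\rho(1) = -0.2306

For an MA(q) process with theta_0 = 1, the autocovariance is
  gamma(k) = sigma^2 * sum_{i=0..q-k} theta_i * theta_{i+k},
and rho(k) = gamma(k) / gamma(0). Sigma^2 cancels.
  numerator   = (1)*(-0.554) + (-0.554)*(-0.392) = -0.336832.
  denominator = (1)^2 + (-0.554)^2 + (-0.392)^2 = 1.46058.
  rho(1) = -0.336832 / 1.46058 = -0.2306.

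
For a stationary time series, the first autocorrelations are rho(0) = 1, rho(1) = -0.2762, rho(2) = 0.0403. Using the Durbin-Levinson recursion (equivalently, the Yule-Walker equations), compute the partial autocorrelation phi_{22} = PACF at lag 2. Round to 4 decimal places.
\phi_{22} = -0.0390

The PACF at lag k is phi_{kk}, the last component of the solution
to the Yule-Walker system G_k phi = r_k where
  (G_k)_{ij} = rho(|i - j|), (r_k)_i = rho(i), i,j = 1..k.
Equivalently, Durbin-Levinson gives phi_{kk} iteratively:
  phi_{11} = rho(1)
  phi_{kk} = [rho(k) - sum_{j=1..k-1} phi_{k-1,j} rho(k-j)]
            / [1 - sum_{j=1..k-1} phi_{k-1,j} rho(j)],
  phi_{k,j} = phi_{k-1,j} - phi_{kk} phi_{k-1,k-j},  j = 1..k-1.
Step k = 1:
  phi_11 = rho(1) = -0.2762.
Step k = 2:
  phi_22 = [rho(2) - phi_11 rho(1)] / [1 - phi_11 rho(1)] = [0.0403 - (-0.2762)(-0.2762)] / [1 - (-0.2762)(-0.2762)]
         = -0.03598644 / 0.92371356 = -0.039.
Therefore phi_{22} = -0.0390.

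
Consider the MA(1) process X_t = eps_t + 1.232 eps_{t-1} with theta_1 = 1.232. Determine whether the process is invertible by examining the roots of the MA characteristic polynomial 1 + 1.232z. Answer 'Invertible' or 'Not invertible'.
\text{Not invertible}

The MA(q) characteristic polynomial is P(z) = 1 + 1.232z.
Invertibility requires all roots to lie outside the unit circle, i.e. |z| > 1 for every root.
This is linear in z: 1 + (1.232) z = 0  =>  z = -1/(1.232) = -0.811688,  |z| = 0.811688.
Moduli of all roots: 0.8117.
All moduli strictly greater than 1? No.
Verdict: Not invertible.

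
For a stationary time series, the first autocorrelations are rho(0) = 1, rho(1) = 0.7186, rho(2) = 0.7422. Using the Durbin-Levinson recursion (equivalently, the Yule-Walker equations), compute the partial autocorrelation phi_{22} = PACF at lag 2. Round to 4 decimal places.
\phi_{22} = 0.4669

The PACF at lag k is phi_{kk}, the last component of the solution
to the Yule-Walker system G_k phi = r_k where
  (G_k)_{ij} = rho(|i - j|), (r_k)_i = rho(i), i,j = 1..k.
Equivalently, Durbin-Levinson gives phi_{kk} iteratively:
  phi_{11} = rho(1)
  phi_{kk} = [rho(k) - sum_{j=1..k-1} phi_{k-1,j} rho(k-j)]
            / [1 - sum_{j=1..k-1} phi_{k-1,j} rho(j)],
  phi_{k,j} = phi_{k-1,j} - phi_{kk} phi_{k-1,k-j},  j = 1..k-1.
Step k = 1:
  phi_11 = rho(1) = 0.7186.
Step k = 2:
  phi_22 = [rho(2) - phi_11 rho(1)] / [1 - phi_11 rho(1)] = [0.7422 - (0.7186)(0.7186)] / [1 - (0.7186)(0.7186)]
         = 0.22581404 / 0.48361404 = 0.4669.
Therefore phi_{22} = 0.4669.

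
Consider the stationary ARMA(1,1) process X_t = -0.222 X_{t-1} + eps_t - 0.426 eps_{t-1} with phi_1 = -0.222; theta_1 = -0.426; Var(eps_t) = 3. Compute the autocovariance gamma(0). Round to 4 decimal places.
\gamma(0) = 4.3250

Multiply the model equation by X_{t-k} and take expectations. With theta_0 = psi_0 = 1 and psi_j the MA(infinity) weights, this gives
  gamma(k) - sum_i phi_i gamma(k-i) = c_k,
  c_k = sigma^2 * sum_{j=k..q} theta_j psi_{j-k}   (c_k = 0 for k > q),
using gamma(-m) = gamma(m).
psi-weights needed (psi_j = theta_j + sum_i phi_i psi_{j-i}):
  psi_1 = theta_1 + phi_1 = -0.426 + (-0.222) = -0.648
Right-hand sides:
  c_0 = sigma^2 (1 + theta_1 psi_1) = 3 * (1 + (-0.426)(-0.648)) = 3 * 1.276048 = 3.828144
  c_1 = sigma^2 theta_1 = 3 * (-0.426) = -1.278
  c_2 = 0
Equations for k = 0 and k = 1 (AR order 1):
  gamma(0) = phi_1 gamma(1) + c_0
  gamma(1) = phi_1 gamma(0) + c_1
Substituting the second into the first: gamma(0) (1 - phi_1^2) = c_0 + phi_1 c_1, so
  gamma(0) = (c_0 + phi_1 c_1) / (1 - phi_1^2) = (3.828144 + (-0.222)(-1.278)) / (1 - (-0.222)^2) = 4.11186 / 0.950716 = 4.325014.
Therefore gamma(0) = 4.3250 (to 4 decimal places).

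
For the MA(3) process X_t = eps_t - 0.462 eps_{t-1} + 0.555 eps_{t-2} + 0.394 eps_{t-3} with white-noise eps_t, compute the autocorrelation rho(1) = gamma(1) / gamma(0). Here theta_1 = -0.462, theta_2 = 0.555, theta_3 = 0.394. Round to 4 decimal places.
\rho(1) = -0.2980

For an MA(q) process with theta_0 = 1, the autocovariance is
  gamma(k) = sigma^2 * sum_{i=0..q-k} theta_i * theta_{i+k},
and rho(k) = gamma(k) / gamma(0). Sigma^2 cancels.
  numerator   = (1)*(-0.462) + (-0.462)*(0.555) + (0.555)*(0.394) = -0.49974.
  denominator = (1)^2 + (-0.462)^2 + (0.555)^2 + (0.394)^2 = 1.676705.
  rho(1) = -0.49974 / 1.676705 = -0.2980.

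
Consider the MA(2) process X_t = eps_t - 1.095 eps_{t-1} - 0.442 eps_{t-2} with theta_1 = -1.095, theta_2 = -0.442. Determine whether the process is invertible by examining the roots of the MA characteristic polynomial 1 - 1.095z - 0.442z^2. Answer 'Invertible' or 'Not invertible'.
\text{Not invertible}

The MA(q) characteristic polynomial is P(z) = 1 - 1.095z - 0.442z^2.
Invertibility requires all roots to lie outside the unit circle, i.e. |z| > 1 for every root.
Set 1 + (-1.095) z + (-0.442) z^2 = 0, i.e. a z^2 + b z + c = 0 with a = -0.442, b = -1.095, c = 1.
Discriminant D = b^2 - 4ac = (-1.095)^2 - 4*(-0.442)*1 = 1.199025 - (-1.768) = 2.967025.
D >= 0, so the roots are real: z = (-b +/- sqrt(D)) / (2a) = (1.095 +/- 1.722505) / (-0.884).
  z_1 = (1.095 + 1.722505) / (-0.884) = -3.1872,   |z_1| = 3.1872.
  z_2 = (1.095 - 1.722505) / (-0.884) = 0.7098,   |z_2| = 0.7098.
Moduli of all roots: 3.1872, 0.7098.
All moduli strictly greater than 1? No.
Verdict: Not invertible.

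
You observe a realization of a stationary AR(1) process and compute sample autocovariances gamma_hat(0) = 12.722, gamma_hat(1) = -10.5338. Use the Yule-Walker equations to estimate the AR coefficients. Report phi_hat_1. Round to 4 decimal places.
\hat\phi_{1} = -0.8280

The Yule-Walker equations for an AR(p) process read, in matrix form,
  Gamma_p phi = r_p,   with   (Gamma_p)_{ij} = gamma(|i - j|),
                       (r_p)_i = gamma(i),   i,j = 1..p.
Substitute the sample gammas (Toeplitz matrix and right-hand side of size 1):
  Gamma_p = [[12.722]]
  r_p     = [-10.5338]
With p = 1 this is the single equation gamma(0) phi_1 = gamma(1):
  phi_hat_1 = gamma(1) / gamma(0) = -10.5338 / 12.722 = -0.8280.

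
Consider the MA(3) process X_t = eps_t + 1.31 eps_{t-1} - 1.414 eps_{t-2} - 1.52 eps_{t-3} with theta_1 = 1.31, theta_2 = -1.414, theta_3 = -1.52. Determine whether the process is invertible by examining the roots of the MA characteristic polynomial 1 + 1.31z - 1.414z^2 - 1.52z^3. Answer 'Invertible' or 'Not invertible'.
\text{Not invertible}

The MA(q) characteristic polynomial is P(z) = 1 + 1.31z - 1.414z^2 - 1.52z^3.
Invertibility requires all roots to lie outside the unit circle, i.e. |z| > 1 for every root.
Degree 3: look for a simple real root z0 first, then factor out (1 - z/z0) and solve the remaining quadratic.
Testing z0 = -0.625: P(-0.625) = 1 + (1.31)(-0.625) + (-1.414)(-0.625)^2 + (-1.52)(-0.625)^3
  = 1 + (-0.81875) + (-0.552344) + (0.371094) = 0.  So z_0 = -0.625 is a root, |z_0| = 0.625.
Divide out the factor (1 + 1.6 z) = (1 - z/z0) (since 1/z0 = -1.6):
  P(z) = (1 + 1.6 z)(1 + (-0.29) z + (-0.95) z^2)
  [check: z-coef -0.29 - (-1.6) = 1.31; z^2-coef -0.95 - (-1.6)(-0.29) = -1.414; z^3-coef -(-1.6)(-0.95) = -1.52.]
Remaining roots from the quadratic factor 1 + (-0.29) z + (-0.95) z^2:
  Set 1 + (-0.29) z + (-0.95) z^2 = 0, i.e. a z^2 + b z + c = 0 with a = -0.95, b = -0.29, c = 1.
  Discriminant D = b^2 - 4ac = (-0.29)^2 - 4*(-0.95)*1 = 0.0841 - (-3.8) = 3.8841.
  D >= 0, so the roots are real: z = (-b +/- sqrt(D)) / (2a) = (0.29 +/- 1.970812) / (-1.9).
    z_1 = (0.29 + 1.970812) / (-1.9) = -1.1899,   |z_1| = 1.1899.
    z_2 = (0.29 - 1.970812) / (-1.9) = 0.8846,   |z_2| = 0.8846.
Moduli of all roots: 0.6250, 1.1899, 0.8846.
All moduli strictly greater than 1? No.
Verdict: Not invertible.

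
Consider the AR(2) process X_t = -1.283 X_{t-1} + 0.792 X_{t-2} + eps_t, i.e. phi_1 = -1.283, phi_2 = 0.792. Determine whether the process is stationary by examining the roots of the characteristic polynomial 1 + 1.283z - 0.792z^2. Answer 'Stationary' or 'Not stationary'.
\text{Not stationary}

The AR(p) characteristic polynomial is P(z) = 1 + 1.283z - 0.792z^2.
Stationarity requires all roots to lie outside the unit circle, i.e. |z| > 1 for every root.
Set 1 + (1.283) z + (-0.792) z^2 = 0, i.e. a z^2 + b z + c = 0 with a = -0.792, b = 1.283, c = 1.
Discriminant D = b^2 - 4ac = (1.283)^2 - 4*(-0.792)*1 = 1.646089 - (-3.168) = 4.814089.
D >= 0, so the roots are real: z = (-b +/- sqrt(D)) / (2a) = (-1.283 +/- 2.194103) / (-1.584).
  z_1 = (-1.283 + 2.194103) / (-1.584) = -0.5752,   |z_1| = 0.5752.
  z_2 = (-1.283 - 2.194103) / (-1.584) = 2.1951,   |z_2| = 2.1951.
Moduli of all roots: 0.5752, 2.1951.
All moduli strictly greater than 1? No.
Verdict: Not stationary.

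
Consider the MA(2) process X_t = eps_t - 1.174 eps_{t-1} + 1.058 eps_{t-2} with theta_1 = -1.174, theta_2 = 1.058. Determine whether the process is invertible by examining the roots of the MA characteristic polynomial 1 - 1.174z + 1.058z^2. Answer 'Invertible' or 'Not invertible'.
\text{Not invertible}

The MA(q) characteristic polynomial is P(z) = 1 - 1.174z + 1.058z^2.
Invertibility requires all roots to lie outside the unit circle, i.e. |z| > 1 for every root.
Set 1 + (-1.174) z + (1.058) z^2 = 0, i.e. a z^2 + b z + c = 0 with a = 1.058, b = -1.174, c = 1.
Discriminant D = b^2 - 4ac = (-1.174)^2 - 4*(1.058)*1 = 1.378276 - (4.232) = -2.853724.
D < 0, so the roots are the complex-conjugate pair z = (-b +/- i sqrt(-D)) / (2a) = 0.5548 +/- 0.7983i.
For a conjugate pair |z|^2 = z * conj(z) = (product of roots) = c/a = 1/(1.058) = 0.94518, so |z| = sqrt(0.94518) = 0.9722 for both roots.
Moduli of all roots: 0.9722, 0.9722.
All moduli strictly greater than 1? No.
Verdict: Not invertible.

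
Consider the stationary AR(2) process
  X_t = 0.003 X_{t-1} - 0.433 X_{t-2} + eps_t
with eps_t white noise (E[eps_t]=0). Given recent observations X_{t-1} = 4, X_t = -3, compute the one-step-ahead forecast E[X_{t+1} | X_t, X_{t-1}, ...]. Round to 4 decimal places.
E[X_{t+1} \mid \mathcal F_t] = -1.7410

For an AR(p) model X_t = c + sum_i phi_i X_{t-i} + eps_t, the
one-step-ahead conditional mean is
  E[X_{t+1} | X_t, ...] = c + sum_i phi_i X_{t+1-i}.
Substitute known values:
  E[X_{t+1} | ...] = (0.003) * (-3) + (-0.433) * (4)
                   = -1.7410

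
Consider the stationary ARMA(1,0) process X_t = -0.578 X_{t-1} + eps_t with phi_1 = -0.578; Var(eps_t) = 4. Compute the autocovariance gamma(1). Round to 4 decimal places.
\gamma(1) = -3.4719

Multiply the model equation by X_{t-k} and take expectations. With theta_0 = psi_0 = 1 and psi_j the MA(infinity) weights, this gives
  gamma(k) - sum_i phi_i gamma(k-i) = c_k,
  c_k = sigma^2 * sum_{j=k..q} theta_j psi_{j-k}   (c_k = 0 for k > q),
using gamma(-m) = gamma(m).
Pure AR (q = 0): c_0 = sigma^2 = 4, c_k = 0 for k >= 1.
Equations for k = 0 and k = 1 (AR order 1):
  gamma(0) = phi_1 gamma(1) + c_0
  gamma(1) = phi_1 gamma(0) + c_1
Substituting the second into the first: gamma(0) (1 - phi_1^2) = c_0 + phi_1 c_1, so
  gamma(0) = c_0 / (1 - phi_1^2) = 4 / (1 - (-0.578)^2) = 4 / 0.665916 = 6.006764.
  gamma(1) = phi_1 gamma(0) = (-0.578)(6.006764) = -3.471909.
Therefore gamma(1) = -3.4719 (to 4 decimal places).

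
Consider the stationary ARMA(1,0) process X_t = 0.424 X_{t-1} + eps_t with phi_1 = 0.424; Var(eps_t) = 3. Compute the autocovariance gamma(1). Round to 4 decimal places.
\gamma(1) = 1.5508

Multiply the model equation by X_{t-k} and take expectations. With theta_0 = psi_0 = 1 and psi_j the MA(infinity) weights, this gives
  gamma(k) - sum_i phi_i gamma(k-i) = c_k,
  c_k = sigma^2 * sum_{j=k..q} theta_j psi_{j-k}   (c_k = 0 for k > q),
using gamma(-m) = gamma(m).
Pure AR (q = 0): c_0 = sigma^2 = 3, c_k = 0 for k >= 1.
Equations for k = 0 and k = 1 (AR order 1):
  gamma(0) = phi_1 gamma(1) + c_0
  gamma(1) = phi_1 gamma(0) + c_1
Substituting the second into the first: gamma(0) (1 - phi_1^2) = c_0 + phi_1 c_1, so
  gamma(0) = c_0 / (1 - phi_1^2) = 3 / (1 - (0.424)^2) = 3 / 0.820224 = 3.657537.
  gamma(1) = phi_1 gamma(0) = (0.424)(3.657537) = 1.550796.
Therefore gamma(1) = 1.5508 (to 4 decimal places).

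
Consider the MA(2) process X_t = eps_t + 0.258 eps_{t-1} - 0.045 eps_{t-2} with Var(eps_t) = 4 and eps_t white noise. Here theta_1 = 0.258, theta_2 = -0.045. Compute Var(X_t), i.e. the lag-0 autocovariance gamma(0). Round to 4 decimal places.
\gamma(0) = 4.2744

For an MA(q) process X_t = eps_t + sum_i theta_i eps_{t-i} with
Var(eps_t) = sigma^2, the variance is
  gamma(0) = sigma^2 * (1 + sum_i theta_i^2).
  sum_i theta_i^2 = (0.258)^2 + (-0.045)^2 = 0.066564 + 0.002025 = 0.068589.
  gamma(0) = 4 * (1 + 0.068589) = 4 * 1.068589 = 4.274356, which rounds to 4.2744.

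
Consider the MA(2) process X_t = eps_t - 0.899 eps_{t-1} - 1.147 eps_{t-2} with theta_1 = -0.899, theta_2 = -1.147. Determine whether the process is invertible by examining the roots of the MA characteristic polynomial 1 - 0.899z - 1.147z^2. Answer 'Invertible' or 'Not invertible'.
\text{Not invertible}

The MA(q) characteristic polynomial is P(z) = 1 - 0.899z - 1.147z^2.
Invertibility requires all roots to lie outside the unit circle, i.e. |z| > 1 for every root.
Set 1 + (-0.899) z + (-1.147) z^2 = 0, i.e. a z^2 + b z + c = 0 with a = -1.147, b = -0.899, c = 1.
Discriminant D = b^2 - 4ac = (-0.899)^2 - 4*(-1.147)*1 = 0.808201 - (-4.588) = 5.396201.
D >= 0, so the roots are real: z = (-b +/- sqrt(D)) / (2a) = (0.899 +/- 2.322972) / (-2.294).
  z_1 = (0.899 + 2.322972) / (-2.294) = -1.4045,   |z_1| = 1.4045.
  z_2 = (0.899 - 2.322972) / (-2.294) = 0.6207,   |z_2| = 0.6207.
Moduli of all roots: 1.4045, 0.6207.
All moduli strictly greater than 1? No.
Verdict: Not invertible.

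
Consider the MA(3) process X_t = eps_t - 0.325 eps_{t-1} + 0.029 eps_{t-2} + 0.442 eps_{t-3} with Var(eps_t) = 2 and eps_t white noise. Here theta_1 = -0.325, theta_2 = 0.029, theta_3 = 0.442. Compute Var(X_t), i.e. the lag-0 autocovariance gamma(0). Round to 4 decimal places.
\gamma(0) = 2.6037

For an MA(q) process X_t = eps_t + sum_i theta_i eps_{t-i} with
Var(eps_t) = sigma^2, the variance is
  gamma(0) = sigma^2 * (1 + sum_i theta_i^2).
  sum_i theta_i^2 = (-0.325)^2 + (0.029)^2 + (0.442)^2 = 0.105625 + 0.000841 + 0.195364 = 0.30183.
  gamma(0) = 2 * (1 + 0.30183) = 2 * 1.30183 = 2.60366, which rounds to 2.6037.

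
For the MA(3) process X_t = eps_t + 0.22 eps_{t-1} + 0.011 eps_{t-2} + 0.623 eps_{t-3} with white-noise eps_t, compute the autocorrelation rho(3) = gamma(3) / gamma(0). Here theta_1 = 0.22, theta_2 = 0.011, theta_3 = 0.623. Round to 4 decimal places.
\rho(3) = 0.4336

For an MA(q) process with theta_0 = 1, the autocovariance is
  gamma(k) = sigma^2 * sum_{i=0..q-k} theta_i * theta_{i+k},
and rho(k) = gamma(k) / gamma(0). Sigma^2 cancels.
  numerator   = (1)*(0.623) = 0.623.
  denominator = (1)^2 + (0.22)^2 + (0.011)^2 + (0.623)^2 = 1.43665.
  rho(3) = 0.623 / 1.43665 = 0.4336.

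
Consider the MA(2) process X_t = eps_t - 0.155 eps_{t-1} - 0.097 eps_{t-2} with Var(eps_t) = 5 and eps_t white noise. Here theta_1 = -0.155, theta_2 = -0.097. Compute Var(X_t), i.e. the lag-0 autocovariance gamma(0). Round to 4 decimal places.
\gamma(0) = 5.1672

For an MA(q) process X_t = eps_t + sum_i theta_i eps_{t-i} with
Var(eps_t) = sigma^2, the variance is
  gamma(0) = sigma^2 * (1 + sum_i theta_i^2).
  sum_i theta_i^2 = (-0.155)^2 + (-0.097)^2 = 0.024025 + 0.009409 = 0.033434.
  gamma(0) = 5 * (1 + 0.033434) = 5 * 1.033434 = 5.16717, which rounds to 5.1672.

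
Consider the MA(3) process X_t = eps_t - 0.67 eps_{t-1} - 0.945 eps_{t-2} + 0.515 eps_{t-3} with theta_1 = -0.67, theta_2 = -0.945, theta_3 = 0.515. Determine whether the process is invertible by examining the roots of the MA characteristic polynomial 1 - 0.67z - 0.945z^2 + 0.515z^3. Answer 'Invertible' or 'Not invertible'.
\text{Not invertible}

The MA(q) characteristic polynomial is P(z) = 1 - 0.67z - 0.945z^2 + 0.515z^3.
Invertibility requires all roots to lie outside the unit circle, i.e. |z| > 1 for every root.
Degree 3: look for a simple real root z0 first, then factor out (1 - z/z0) and solve the remaining quadratic.
Testing z0 = 2: P(2) = 1 + (-0.67)(2) + (-0.945)(2)^2 + (0.515)(2)^3
  = 1 + (-1.34) + (-3.78) + (4.12) = 0.  So z_0 = 2 is a root, |z_0| = 2.
Divide out the factor (1 - 0.5 z) = (1 - z/z0) (since 1/z0 = 0.5):
  P(z) = (1 - 0.5 z)(1 + (-0.17) z + (-1.03) z^2)
  [check: z-coef -0.17 - (0.5) = -0.67; z^2-coef -1.03 - (0.5)(-0.17) = -0.945; z^3-coef -(0.5)(-1.03) = 0.515.]
Remaining roots from the quadratic factor 1 + (-0.17) z + (-1.03) z^2:
  Set 1 + (-0.17) z + (-1.03) z^2 = 0, i.e. a z^2 + b z + c = 0 with a = -1.03, b = -0.17, c = 1.
  Discriminant D = b^2 - 4ac = (-0.17)^2 - 4*(-1.03)*1 = 0.0289 - (-4.12) = 4.1489.
  D >= 0, so the roots are real: z = (-b +/- sqrt(D)) / (2a) = (0.17 +/- 2.036885) / (-2.06).
    z_1 = (0.17 + 2.036885) / (-2.06) = -1.0713,   |z_1| = 1.0713.
    z_2 = (0.17 - 2.036885) / (-2.06) = 0.9063,   |z_2| = 0.9063.
Moduli of all roots: 2.0000, 1.0713, 0.9063.
All moduli strictly greater than 1? No.
Verdict: Not invertible.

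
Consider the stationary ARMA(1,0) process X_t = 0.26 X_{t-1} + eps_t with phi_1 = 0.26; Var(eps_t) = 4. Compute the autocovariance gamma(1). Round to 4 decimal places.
\gamma(1) = 1.1154

Multiply the model equation by X_{t-k} and take expectations. With theta_0 = psi_0 = 1 and psi_j the MA(infinity) weights, this gives
  gamma(k) - sum_i phi_i gamma(k-i) = c_k,
  c_k = sigma^2 * sum_{j=k..q} theta_j psi_{j-k}   (c_k = 0 for k > q),
using gamma(-m) = gamma(m).
Pure AR (q = 0): c_0 = sigma^2 = 4, c_k = 0 for k >= 1.
Equations for k = 0 and k = 1 (AR order 1):
  gamma(0) = phi_1 gamma(1) + c_0
  gamma(1) = phi_1 gamma(0) + c_1
Substituting the second into the first: gamma(0) (1 - phi_1^2) = c_0 + phi_1 c_1, so
  gamma(0) = c_0 / (1 - phi_1^2) = 4 / (1 - (0.26)^2) = 4 / 0.9324 = 4.290004.
  gamma(1) = phi_1 gamma(0) = (0.26)(4.290004) = 1.115401.
Therefore gamma(1) = 1.1154 (to 4 decimal places).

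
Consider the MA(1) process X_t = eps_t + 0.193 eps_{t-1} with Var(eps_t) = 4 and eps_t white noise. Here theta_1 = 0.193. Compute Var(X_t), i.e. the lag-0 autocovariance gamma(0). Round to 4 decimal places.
\gamma(0) = 4.1490

For an MA(q) process X_t = eps_t + sum_i theta_i eps_{t-i} with
Var(eps_t) = sigma^2, the variance is
  gamma(0) = sigma^2 * (1 + sum_i theta_i^2).
  sum_i theta_i^2 = (0.193)^2 = 0.037249.
  gamma(0) = 4 * (1 + 0.037249) = 4 * 1.037249 = 4.148996, which rounds to 4.1490.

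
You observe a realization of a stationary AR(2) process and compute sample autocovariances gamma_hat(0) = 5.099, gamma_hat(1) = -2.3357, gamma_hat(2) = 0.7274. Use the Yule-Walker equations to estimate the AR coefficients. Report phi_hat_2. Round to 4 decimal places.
\hat\phi_{2} = -0.0850

The Yule-Walker equations for an AR(p) process read, in matrix form,
  Gamma_p phi = r_p,   with   (Gamma_p)_{ij} = gamma(|i - j|),
                       (r_p)_i = gamma(i),   i,j = 1..p.
Substitute the sample gammas (Toeplitz matrix and right-hand side of size 2):
  Gamma_p = [[5.099, -2.3357], [-2.3357, 5.099]]
  r_p     = [-2.3357, 0.7274]
Written out:
  5.099 phi_1 - 2.3357 phi_2 = -2.3357
  -2.3357 phi_1 + 5.099 phi_2 = 0.7274
Solve by Cramer's rule:
  det = gamma(0)^2 - gamma(1)^2 = (5.099)^2 - (-2.3357)^2 = 25.999801 - 5.45549449 = 20.54430651
  phi_hat_1 = [gamma(1) gamma(0) - gamma(1) gamma(2)] / det = [(-2.3357)(5.099) - (-2.3357)(0.7274)] / 20.54430651 = -10.21074612 / 20.54430651 = -0.497
  phi_hat_2 = [gamma(0) gamma(2) - gamma(1)^2] / det = [(5.099)(0.7274) - (-2.3357)^2] / 20.54430651 = -1.74648189 / 20.54430651 = -0.085
So phi_hat = [-0.4970, -0.0850].
Therefore phi_hat_2 = -0.0850.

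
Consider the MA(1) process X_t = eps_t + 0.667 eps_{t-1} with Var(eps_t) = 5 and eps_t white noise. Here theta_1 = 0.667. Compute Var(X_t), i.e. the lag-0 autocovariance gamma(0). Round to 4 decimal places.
\gamma(0) = 7.2244

For an MA(q) process X_t = eps_t + sum_i theta_i eps_{t-i} with
Var(eps_t) = sigma^2, the variance is
  gamma(0) = sigma^2 * (1 + sum_i theta_i^2).
  sum_i theta_i^2 = (0.667)^2 = 0.444889.
  gamma(0) = 5 * (1 + 0.444889) = 5 * 1.444889 = 7.224445, which rounds to 7.2244.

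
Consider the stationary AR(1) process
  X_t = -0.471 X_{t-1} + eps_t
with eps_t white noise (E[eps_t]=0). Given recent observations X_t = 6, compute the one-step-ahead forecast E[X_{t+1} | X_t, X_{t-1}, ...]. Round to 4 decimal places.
E[X_{t+1} \mid \mathcal F_t] = -2.8260

For an AR(p) model X_t = c + sum_i phi_i X_{t-i} + eps_t, the
one-step-ahead conditional mean is
  E[X_{t+1} | X_t, ...] = c + sum_i phi_i X_{t+1-i}.
Substitute known values:
  E[X_{t+1} | ...] = (-0.471) * (6)
                   = -2.8260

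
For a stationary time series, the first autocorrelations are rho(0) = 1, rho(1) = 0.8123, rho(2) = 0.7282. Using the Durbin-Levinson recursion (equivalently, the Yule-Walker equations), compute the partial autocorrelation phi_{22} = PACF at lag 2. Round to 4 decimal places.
\phi_{22} = 0.2010

The PACF at lag k is phi_{kk}, the last component of the solution
to the Yule-Walker system G_k phi = r_k where
  (G_k)_{ij} = rho(|i - j|), (r_k)_i = rho(i), i,j = 1..k.
Equivalently, Durbin-Levinson gives phi_{kk} iteratively:
  phi_{11} = rho(1)
  phi_{kk} = [rho(k) - sum_{j=1..k-1} phi_{k-1,j} rho(k-j)]
            / [1 - sum_{j=1..k-1} phi_{k-1,j} rho(j)],
  phi_{k,j} = phi_{k-1,j} - phi_{kk} phi_{k-1,k-j},  j = 1..k-1.
Step k = 1:
  phi_11 = rho(1) = 0.8123.
Step k = 2:
  phi_22 = [rho(2) - phi_11 rho(1)] / [1 - phi_11 rho(1)] = [0.7282 - (0.8123)(0.8123)] / [1 - (0.8123)(0.8123)]
         = 0.06836871 / 0.34016871 = 0.201.
Therefore phi_{22} = 0.2010.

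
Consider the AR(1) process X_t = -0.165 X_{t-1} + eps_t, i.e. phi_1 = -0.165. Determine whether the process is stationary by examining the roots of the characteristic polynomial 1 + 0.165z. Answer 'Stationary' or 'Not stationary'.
\text{Stationary}

The AR(p) characteristic polynomial is P(z) = 1 + 0.165z.
Stationarity requires all roots to lie outside the unit circle, i.e. |z| > 1 for every root.
This is linear in z: 1 + (0.165) z = 0  =>  z = -1/(0.165) = -6.060606,  |z| = 6.060606.
Moduli of all roots: 6.0606.
All moduli strictly greater than 1? Yes.
Verdict: Stationary.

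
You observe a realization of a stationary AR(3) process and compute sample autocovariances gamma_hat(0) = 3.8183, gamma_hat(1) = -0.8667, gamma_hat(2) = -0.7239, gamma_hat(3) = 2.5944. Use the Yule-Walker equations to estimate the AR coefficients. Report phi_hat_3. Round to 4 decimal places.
\hat\phi_{3} = 0.6400

The Yule-Walker equations for an AR(p) process read, in matrix form,
  Gamma_p phi = r_p,   with   (Gamma_p)_{ij} = gamma(|i - j|),
                       (r_p)_i = gamma(i),   i,j = 1..p.
Substitute the sample gammas (Toeplitz matrix and right-hand side of size 3):
  Gamma_p = [[3.8183, -0.8667, -0.7239], [-0.8667, 3.8183, -0.8667], [-0.7239, -0.8667, 3.8183]]
  r_p     = [-0.8667, -0.7239, 2.5944]
Written out (R1..R3):
  (R1) 3.8183 phi_1 - 0.8667 phi_2 - 0.7239 phi_3 = -0.8667
  (R2) -0.8667 phi_1 + 3.8183 phi_2 - 0.8667 phi_3 = -0.7239
  (R3) -0.7239 phi_1 - 0.8667 phi_2 + 3.8183 phi_3 = 2.5944
Gaussian elimination:
  R2 <- R2 - (-0.8667/3.8183) R1 = R2 - (-0.226986) R1:  3.621571 phi_2 - 1.031015 phi_3 = -0.920629
  R3 <- R3 - (-0.7239/3.8183) R1 = R3 - (-0.189587) R1:  -1.031015 phi_2 + 3.681058 phi_3 = 2.430085
  R3 <- R3 - (-1.031015/3.621571) R2 = R3 - (-0.284687) R2:  3.387541 phi_3 = 2.167994
Back-substitution:
  phi_hat_3 = 2.167994 / 3.387541 = 0.63999
  phi_hat_2 = (-0.920629 - (-1.031015)(0.63999)) / 3.621571 = -0.07201
  phi_hat_1 = (-0.8667 - (-0.8667)(-0.07201) - (-0.7239)(0.63999)) / 3.8183 = -0.121997
So phi_hat = [-0.1220, -0.0720, 0.6400].
Therefore phi_hat_3 = 0.6400.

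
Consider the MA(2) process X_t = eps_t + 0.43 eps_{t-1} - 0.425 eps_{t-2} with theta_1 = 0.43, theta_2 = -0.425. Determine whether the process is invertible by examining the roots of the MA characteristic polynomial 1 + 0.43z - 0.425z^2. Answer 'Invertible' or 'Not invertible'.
\text{Invertible}

The MA(q) characteristic polynomial is P(z) = 1 + 0.43z - 0.425z^2.
Invertibility requires all roots to lie outside the unit circle, i.e. |z| > 1 for every root.
Set 1 + (0.43) z + (-0.425) z^2 = 0, i.e. a z^2 + b z + c = 0 with a = -0.425, b = 0.43, c = 1.
Discriminant D = b^2 - 4ac = (0.43)^2 - 4*(-0.425)*1 = 0.1849 - (-1.7) = 1.8849.
D >= 0, so the roots are real: z = (-b +/- sqrt(D)) / (2a) = (-0.43 +/- 1.372917) / (-0.85).
  z_1 = (-0.43 + 1.372917) / (-0.85) = -1.1093,   |z_1| = 1.1093.
  z_2 = (-0.43 - 1.372917) / (-0.85) = 2.1211,   |z_2| = 2.1211.
Moduli of all roots: 1.1093, 2.1211.
All moduli strictly greater than 1? Yes.
Verdict: Invertible.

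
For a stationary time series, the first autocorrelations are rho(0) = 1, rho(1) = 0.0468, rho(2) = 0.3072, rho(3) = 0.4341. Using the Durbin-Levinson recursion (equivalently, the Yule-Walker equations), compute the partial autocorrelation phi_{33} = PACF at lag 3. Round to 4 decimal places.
\phi_{33} = 0.4530

The PACF at lag k is phi_{kk}, the last component of the solution
to the Yule-Walker system G_k phi = r_k where
  (G_k)_{ij} = rho(|i - j|), (r_k)_i = rho(i), i,j = 1..k.
Equivalently, Durbin-Levinson gives phi_{kk} iteratively:
  phi_{11} = rho(1)
  phi_{kk} = [rho(k) - sum_{j=1..k-1} phi_{k-1,j} rho(k-j)]
            / [1 - sum_{j=1..k-1} phi_{k-1,j} rho(j)],
  phi_{k,j} = phi_{k-1,j} - phi_{kk} phi_{k-1,k-j},  j = 1..k-1.
Step k = 1:
  phi_11 = rho(1) = 0.0468.
Step k = 2:
  phi_22 = [rho(2) - phi_11 rho(1)] / [1 - phi_11 rho(1)] = [0.3072 - (0.0468)(0.0468)] / [1 - (0.0468)(0.0468)]
         = 0.30500976 / 0.99780976 = 0.305679.
  Update: phi_21 = phi_11 - phi_22 phi_11 = 0.0468 - (0.305679)(0.0468) = 0.032494.
Step k = 3:
  phi_33 = [rho(3) - phi_21 rho(2) - phi_22 rho(1)] / [1 - phi_21 rho(1) - phi_22 rho(2)]
    numerator   = 0.4341 - (0.032494)(0.3072) - (0.305679)(0.0468) = 0.40981199
    denominator = 1 - (0.032494)(0.0468) - (0.305679)(0.3072) = 0.9045746
  phi_33 = 0.40981199 / 0.9045746 = 0.453.
Therefore phi_{33} = 0.4530.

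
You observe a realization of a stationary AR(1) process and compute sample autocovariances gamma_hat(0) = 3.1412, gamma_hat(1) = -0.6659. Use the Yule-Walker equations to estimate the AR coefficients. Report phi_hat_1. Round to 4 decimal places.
\hat\phi_{1} = -0.2120

The Yule-Walker equations for an AR(p) process read, in matrix form,
  Gamma_p phi = r_p,   with   (Gamma_p)_{ij} = gamma(|i - j|),
                       (r_p)_i = gamma(i),   i,j = 1..p.
Substitute the sample gammas (Toeplitz matrix and right-hand side of size 1):
  Gamma_p = [[3.1412]]
  r_p     = [-0.6659]
With p = 1 this is the single equation gamma(0) phi_1 = gamma(1):
  phi_hat_1 = gamma(1) / gamma(0) = -0.6659 / 3.1412 = -0.2120.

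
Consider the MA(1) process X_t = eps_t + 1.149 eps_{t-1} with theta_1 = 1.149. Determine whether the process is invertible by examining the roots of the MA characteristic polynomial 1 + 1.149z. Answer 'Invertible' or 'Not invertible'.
\text{Not invertible}

The MA(q) characteristic polynomial is P(z) = 1 + 1.149z.
Invertibility requires all roots to lie outside the unit circle, i.e. |z| > 1 for every root.
This is linear in z: 1 + (1.149) z = 0  =>  z = -1/(1.149) = -0.870322,  |z| = 0.870322.
Moduli of all roots: 0.8703.
All moduli strictly greater than 1? No.
Verdict: Not invertible.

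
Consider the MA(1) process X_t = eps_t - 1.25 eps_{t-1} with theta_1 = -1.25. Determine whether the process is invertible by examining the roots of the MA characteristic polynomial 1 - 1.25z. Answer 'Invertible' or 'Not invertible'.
\text{Not invertible}

The MA(q) characteristic polynomial is P(z) = 1 - 1.25z.
Invertibility requires all roots to lie outside the unit circle, i.e. |z| > 1 for every root.
This is linear in z: 1 + (-1.25) z = 0  =>  z = -1/(-1.25) = 0.8,  |z| = 0.8.
Moduli of all roots: 0.8000.
All moduli strictly greater than 1? No.
Verdict: Not invertible.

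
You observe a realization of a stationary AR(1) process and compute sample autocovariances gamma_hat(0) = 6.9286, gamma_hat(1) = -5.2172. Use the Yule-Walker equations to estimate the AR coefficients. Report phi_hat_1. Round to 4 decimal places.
\hat\phi_{1} = -0.7530

The Yule-Walker equations for an AR(p) process read, in matrix form,
  Gamma_p phi = r_p,   with   (Gamma_p)_{ij} = gamma(|i - j|),
                       (r_p)_i = gamma(i),   i,j = 1..p.
Substitute the sample gammas (Toeplitz matrix and right-hand side of size 1):
  Gamma_p = [[6.9286]]
  r_p     = [-5.2172]
With p = 1 this is the single equation gamma(0) phi_1 = gamma(1):
  phi_hat_1 = gamma(1) / gamma(0) = -5.2172 / 6.9286 = -0.7530.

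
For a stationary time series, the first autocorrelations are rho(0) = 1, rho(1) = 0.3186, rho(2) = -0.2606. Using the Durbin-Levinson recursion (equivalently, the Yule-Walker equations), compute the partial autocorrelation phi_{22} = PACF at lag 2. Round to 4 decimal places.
\phi_{22} = -0.4030

The PACF at lag k is phi_{kk}, the last component of the solution
to the Yule-Walker system G_k phi = r_k where
  (G_k)_{ij} = rho(|i - j|), (r_k)_i = rho(i), i,j = 1..k.
Equivalently, Durbin-Levinson gives phi_{kk} iteratively:
  phi_{11} = rho(1)
  phi_{kk} = [rho(k) - sum_{j=1..k-1} phi_{k-1,j} rho(k-j)]
            / [1 - sum_{j=1..k-1} phi_{k-1,j} rho(j)],
  phi_{k,j} = phi_{k-1,j} - phi_{kk} phi_{k-1,k-j},  j = 1..k-1.
Step k = 1:
  phi_11 = rho(1) = 0.3186.
Step k = 2:
  phi_22 = [rho(2) - phi_11 rho(1)] / [1 - phi_11 rho(1)] = [-0.2606 - (0.3186)(0.3186)] / [1 - (0.3186)(0.3186)]
         = -0.36210596 / 0.89849404 = -0.403.
Therefore phi_{22} = -0.4030.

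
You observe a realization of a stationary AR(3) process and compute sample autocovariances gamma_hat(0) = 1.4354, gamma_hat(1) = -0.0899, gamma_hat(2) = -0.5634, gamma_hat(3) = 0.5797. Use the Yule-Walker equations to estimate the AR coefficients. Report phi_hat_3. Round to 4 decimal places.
\hat\phi_{3} = 0.4110

The Yule-Walker equations for an AR(p) process read, in matrix form,
  Gamma_p phi = r_p,   with   (Gamma_p)_{ij} = gamma(|i - j|),
                       (r_p)_i = gamma(i),   i,j = 1..p.
Substitute the sample gammas (Toeplitz matrix and right-hand side of size 3):
  Gamma_p = [[1.4354, -0.0899, -0.5634], [-0.0899, 1.4354, -0.0899], [-0.5634, -0.0899, 1.4354]]
  r_p     = [-0.0899, -0.5634, 0.5797]
Written out (R1..R3):
  (R1) 1.4354 phi_1 - 0.0899 phi_2 - 0.5634 phi_3 = -0.0899
  (R2) -0.0899 phi_1 + 1.4354 phi_2 - 0.0899 phi_3 = -0.5634
  (R3) -0.5634 phi_1 - 0.0899 phi_2 + 1.4354 phi_3 = 0.5797
Gaussian elimination:
  R2 <- R2 - (-0.0899/1.4354) R1 = R2 - (-0.062631) R1:  1.42977 phi_2 - 0.125186 phi_3 = -0.56903
  R3 <- R3 - (-0.5634/1.4354) R1 = R3 - (-0.392504) R1:  -0.125186 phi_2 + 1.214263 phi_3 = 0.544414
  R3 <- R3 - (-0.125186/1.42977) R2 = R3 - (-0.087557) R2:  1.203302 phi_3 = 0.494591
Back-substitution:
  phi_hat_3 = 0.494591 / 1.203302 = 0.411028
  phi_hat_2 = (-0.56903 - (-0.125186)(0.411028)) / 1.42977 = -0.361999
  phi_hat_1 = (-0.0899 - (-0.0899)(-0.361999) - (-0.5634)(0.411028)) / 1.4354 = 0.076027
So phi_hat = [0.0760, -0.3620, 0.4110].
Therefore phi_hat_3 = 0.4110.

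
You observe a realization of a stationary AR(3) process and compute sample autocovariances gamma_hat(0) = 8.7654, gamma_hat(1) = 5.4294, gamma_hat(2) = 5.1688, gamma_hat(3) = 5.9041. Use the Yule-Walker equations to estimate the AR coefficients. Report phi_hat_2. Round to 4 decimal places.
\hat\phi_{2} = 0.1660

The Yule-Walker equations for an AR(p) process read, in matrix form,
  Gamma_p phi = r_p,   with   (Gamma_p)_{ij} = gamma(|i - j|),
                       (r_p)_i = gamma(i),   i,j = 1..p.
Substitute the sample gammas (Toeplitz matrix and right-hand side of size 3):
  Gamma_p = [[8.7654, 5.4294, 5.1688], [5.4294, 8.7654, 5.4294], [5.1688, 5.4294, 8.7654]]
  r_p     = [5.4294, 5.1688, 5.9041]
Written out (R1..R3):
  (R1) 8.7654 phi_1 + 5.4294 phi_2 + 5.1688 phi_3 = 5.4294
  (R2) 5.4294 phi_1 + 8.7654 phi_2 + 5.4294 phi_3 = 5.1688
  (R3) 5.1688 phi_1 + 5.4294 phi_2 + 8.7654 phi_3 = 5.9041
Gaussian elimination:
  R2 <- R2 - (5.4294/8.7654) R1 = R2 - (0.619413) R1:  5.402361 phi_2 + 2.22778 phi_3 = 1.805761
  R3 <- R3 - (5.1688/8.7654) R1 = R3 - (0.589682) R1:  2.22778 phi_2 + 5.717451 phi_3 = 2.70248
  R3 <- R3 - (2.22778/5.402361) R2 = R3 - (0.412372) R2:  4.798778 phi_3 = 1.957835
Back-substitution:
  phi_hat_3 = 1.957835 / 4.798778 = 0.407986
  phi_hat_2 = (1.805761 - (2.22778)(0.407986)) / 5.402361 = 0.166012
  phi_hat_1 = (5.4294 - (5.4294)(0.166012) - (5.1688)(0.407986)) / 8.7654 = 0.276
So phi_hat = [0.2760, 0.1660, 0.4080].
Therefore phi_hat_2 = 0.1660.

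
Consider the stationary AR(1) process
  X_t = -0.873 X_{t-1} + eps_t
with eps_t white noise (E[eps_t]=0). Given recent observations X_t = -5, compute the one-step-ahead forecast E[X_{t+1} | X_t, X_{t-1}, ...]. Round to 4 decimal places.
E[X_{t+1} \mid \mathcal F_t] = 4.3650

For an AR(p) model X_t = c + sum_i phi_i X_{t-i} + eps_t, the
one-step-ahead conditional mean is
  E[X_{t+1} | X_t, ...] = c + sum_i phi_i X_{t+1-i}.
Substitute known values:
  E[X_{t+1} | ...] = (-0.873) * (-5)
                   = 4.3650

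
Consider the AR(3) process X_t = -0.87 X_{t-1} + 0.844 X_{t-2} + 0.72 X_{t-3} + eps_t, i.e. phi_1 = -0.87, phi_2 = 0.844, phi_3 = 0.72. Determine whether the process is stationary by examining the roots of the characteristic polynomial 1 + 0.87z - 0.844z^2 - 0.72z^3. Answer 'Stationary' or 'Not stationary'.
\text{Stationary}

The AR(p) characteristic polynomial is P(z) = 1 + 0.87z - 0.844z^2 - 0.72z^3.
Stationarity requires all roots to lie outside the unit circle, i.e. |z| > 1 for every root.
Degree 3: look for a simple real root z0 first, then factor out (1 - z/z0) and solve the remaining quadratic.
Testing z0 = -1.25: P(-1.25) = 1 + (0.87)(-1.25) + (-0.844)(-1.25)^2 + (-0.72)(-1.25)^3
  = 1 + (-1.0875) + (-1.31875) + (1.40625) = 0.  So z_0 = -1.25 is a root, |z_0| = 1.25.
Divide out the factor (1 + 0.8 z) = (1 - z/z0) (since 1/z0 = -0.8):
  P(z) = (1 + 0.8 z)(1 + (0.07) z + (-0.9) z^2)
  [check: z-coef 0.07 - (-0.8) = 0.87; z^2-coef -0.9 - (-0.8)(0.07) = -0.844; z^3-coef -(-0.8)(-0.9) = -0.72.]
Remaining roots from the quadratic factor 1 + (0.07) z + (-0.9) z^2:
  Set 1 + (0.07) z + (-0.9) z^2 = 0, i.e. a z^2 + b z + c = 0 with a = -0.9, b = 0.07, c = 1.
  Discriminant D = b^2 - 4ac = (0.07)^2 - 4*(-0.9)*1 = 0.0049 - (-3.6) = 3.6049.
  D >= 0, so the roots are real: z = (-b +/- sqrt(D)) / (2a) = (-0.07 +/- 1.898657) / (-1.8).
    z_1 = (-0.07 + 1.898657) / (-1.8) = -1.0159,   |z_1| = 1.0159.
    z_2 = (-0.07 - 1.898657) / (-1.8) = 1.0937,   |z_2| = 1.0937.
Moduli of all roots: 1.2500, 1.0159, 1.0937.
All moduli strictly greater than 1? Yes.
Verdict: Stationary.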